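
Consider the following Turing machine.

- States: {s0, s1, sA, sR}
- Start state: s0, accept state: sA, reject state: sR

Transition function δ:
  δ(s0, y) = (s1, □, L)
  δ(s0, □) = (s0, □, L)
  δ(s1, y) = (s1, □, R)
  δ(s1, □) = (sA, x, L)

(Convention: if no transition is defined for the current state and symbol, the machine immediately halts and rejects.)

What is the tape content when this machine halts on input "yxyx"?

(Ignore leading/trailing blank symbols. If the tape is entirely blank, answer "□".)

Execution trace:
Initial: [s0]yxyx
Step 1: δ(s0, y) = (s1, □, L) → [s1]□□xyx
Step 2: δ(s1, □) = (sA, x, L) → [sA]□x□xyx

The machine reaches the accept state sA and halts.

Final tape (ignoring leading/trailing blanks): x□xyx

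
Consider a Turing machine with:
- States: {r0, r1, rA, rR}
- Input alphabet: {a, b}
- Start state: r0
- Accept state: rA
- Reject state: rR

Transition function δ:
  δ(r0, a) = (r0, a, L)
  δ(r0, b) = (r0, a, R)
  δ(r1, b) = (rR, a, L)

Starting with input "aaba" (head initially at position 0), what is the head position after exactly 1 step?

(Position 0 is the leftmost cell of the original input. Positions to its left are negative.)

Execution trace (head position shown):
Step 0: [r0]aaba  (head at position 0)
Step 1: move left → [r0]□aaba  (head at position -1)

After 1 step, the head is at position -1.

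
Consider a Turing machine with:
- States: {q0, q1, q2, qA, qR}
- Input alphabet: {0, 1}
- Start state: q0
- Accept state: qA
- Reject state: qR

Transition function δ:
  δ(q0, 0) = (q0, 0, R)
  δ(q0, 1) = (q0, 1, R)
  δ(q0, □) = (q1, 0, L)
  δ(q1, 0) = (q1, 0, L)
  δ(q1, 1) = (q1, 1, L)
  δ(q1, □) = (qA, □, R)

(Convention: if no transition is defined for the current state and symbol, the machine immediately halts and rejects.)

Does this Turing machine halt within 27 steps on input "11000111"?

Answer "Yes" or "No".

Execution trace:
Initial: [q0]11000111
Step 1: δ(q0, 1) = (q0, 1, R) → 1[q0]1000111
Step 2: δ(q0, 1) = (q0, 1, R) → 11[q0]000111
Step 3: δ(q0, 0) = (q0, 0, R) → 110[q0]00111
Step 4: δ(q0, 0) = (q0, 0, R) → 1100[q0]0111
Step 5: δ(q0, 0) = (q0, 0, R) → 11000[q0]111
Step 6: δ(q0, 1) = (q0, 1, R) → 110001[q0]11
Step 7: δ(q0, 1) = (q0, 1, R) → 1100011[q0]1
Step 8: δ(q0, 1) = (q0, 1, R) → 11000111[q0]□
Step 9: δ(q0, □) = (q1, 0, L) → 1100011[q1]10
Step 10: δ(q1, 1) = (q1, 1, L) → 110001[q1]110
Step 11: δ(q1, 1) = (q1, 1, L) → 11000[q1]1110
Step 12: δ(q1, 1) = (q1, 1, L) → 1100[q1]01110
Step 13: δ(q1, 0) = (q1, 0, L) → 110[q1]001110
Step 14: δ(q1, 0) = (q1, 0, L) → 11[q1]0001110
Step 15: δ(q1, 0) = (q1, 0, L) → 1[q1]10001110
Step 16: δ(q1, 1) = (q1, 1, L) → [q1]110001110
Step 17: δ(q1, 1) = (q1, 1, L) → [q1]□110001110
Step 18: δ(q1, □) = (qA, □, R) → □[qA]110001110

The machine reaches the accept state qA and halts.
The machine halted after 18 steps (within the 27-step bound).

Answer: Yes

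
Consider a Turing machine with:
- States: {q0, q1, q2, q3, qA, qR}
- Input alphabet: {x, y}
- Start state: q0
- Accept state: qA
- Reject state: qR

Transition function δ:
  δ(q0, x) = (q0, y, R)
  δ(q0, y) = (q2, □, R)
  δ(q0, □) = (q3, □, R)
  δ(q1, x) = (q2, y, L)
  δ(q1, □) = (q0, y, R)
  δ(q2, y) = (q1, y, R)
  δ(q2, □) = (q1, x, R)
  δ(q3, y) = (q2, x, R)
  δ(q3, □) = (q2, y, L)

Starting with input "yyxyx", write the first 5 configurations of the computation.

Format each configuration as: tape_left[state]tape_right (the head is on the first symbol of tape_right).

Transitions applied:
Step 1: δ(q0, y) = (q2, □, R)
Step 2: δ(q2, y) = (q1, y, R)
Step 3: δ(q1, x) = (q2, y, L)
Step 4: δ(q2, y) = (q1, y, R)

The first 5 configurations are:
[q0]yyxyx ⊢ □[q2]yxyx ⊢ □y[q1]xyx ⊢ □[q2]yyyx ⊢ □y[q1]yyx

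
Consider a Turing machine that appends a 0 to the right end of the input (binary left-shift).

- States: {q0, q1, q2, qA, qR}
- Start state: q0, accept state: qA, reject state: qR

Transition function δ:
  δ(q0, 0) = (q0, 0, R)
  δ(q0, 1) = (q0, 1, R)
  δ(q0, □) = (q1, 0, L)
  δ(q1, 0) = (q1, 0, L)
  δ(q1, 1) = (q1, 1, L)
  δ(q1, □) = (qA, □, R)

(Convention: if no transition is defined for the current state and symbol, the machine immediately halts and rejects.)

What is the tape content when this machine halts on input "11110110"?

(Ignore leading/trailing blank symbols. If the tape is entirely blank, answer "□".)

Execution trace:
Initial: [q0]11110110
Step 1: δ(q0, 1) = (q0, 1, R) → 1[q0]1110110
Step 2: δ(q0, 1) = (q0, 1, R) → 11[q0]110110
Step 3: δ(q0, 1) = (q0, 1, R) → 111[q0]10110
Step 4: δ(q0, 1) = (q0, 1, R) → 1111[q0]0110
Step 5: δ(q0, 0) = (q0, 0, R) → 11110[q0]110
Step 6: δ(q0, 1) = (q0, 1, R) → 111101[q0]10
Step 7: δ(q0, 1) = (q0, 1, R) → 1111011[q0]0
Step 8: δ(q0, 0) = (q0, 0, R) → 11110110[q0]□
Step 9: δ(q0, □) = (q1, 0, L) → 1111011[q1]00
Step 10: δ(q1, 0) = (q1, 0, L) → 111101[q1]100
Step 11: δ(q1, 1) = (q1, 1, L) → 11110[q1]1100
Step 12: δ(q1, 1) = (q1, 1, L) → 1111[q1]01100
Step 13: δ(q1, 0) = (q1, 0, L) → 111[q1]101100
Step 14: δ(q1, 1) = (q1, 1, L) → 11[q1]1101100
Step 15: δ(q1, 1) = (q1, 1, L) → 1[q1]11101100
Step 16: δ(q1, 1) = (q1, 1, L) → [q1]111101100
Step 17: δ(q1, 1) = (q1, 1, L) → [q1]□111101100
Step 18: δ(q1, □) = (qA, □, R) → □[qA]111101100

The machine reaches the accept state qA and halts.

Final tape (ignoring leading/trailing blanks): 111101100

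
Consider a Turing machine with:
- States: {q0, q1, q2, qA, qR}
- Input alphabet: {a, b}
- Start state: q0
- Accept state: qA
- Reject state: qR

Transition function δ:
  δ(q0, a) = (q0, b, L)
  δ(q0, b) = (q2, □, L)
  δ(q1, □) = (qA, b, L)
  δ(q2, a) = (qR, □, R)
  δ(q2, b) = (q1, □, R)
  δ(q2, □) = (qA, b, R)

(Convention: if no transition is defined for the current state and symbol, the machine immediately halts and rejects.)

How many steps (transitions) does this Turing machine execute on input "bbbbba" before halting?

Execution trace:
Initial: [q0]bbbbba
Step 1: δ(q0, b) = (q2, □, L) → [q2]□□bbbba
Step 2: δ(q2, □) = (qA, b, R) → b[qA]□bbbba

The machine reaches the accept state qA and halts.

The machine executed 2 steps before halting.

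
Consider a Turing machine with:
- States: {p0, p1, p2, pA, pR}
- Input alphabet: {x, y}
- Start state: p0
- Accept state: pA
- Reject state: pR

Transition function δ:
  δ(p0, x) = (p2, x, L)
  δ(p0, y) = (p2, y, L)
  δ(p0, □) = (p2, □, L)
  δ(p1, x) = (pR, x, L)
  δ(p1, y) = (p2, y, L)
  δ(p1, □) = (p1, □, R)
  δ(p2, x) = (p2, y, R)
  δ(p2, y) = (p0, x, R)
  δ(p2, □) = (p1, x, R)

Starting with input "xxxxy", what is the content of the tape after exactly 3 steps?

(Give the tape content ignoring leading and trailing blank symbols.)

Execution trace:
Initial: [p0]xxxxy
Step 1: δ(p0, x) = (p2, x, L) → [p2]□xxxxy
Step 2: δ(p2, □) = (p1, x, R) → x[p1]xxxxy
Step 3: δ(p1, x) = (pR, x, L) → [pR]xxxxxy

The machine reaches the reject state pR and halts.

After 3 steps, the tape (ignoring leading/trailing blanks) is: xxxxxy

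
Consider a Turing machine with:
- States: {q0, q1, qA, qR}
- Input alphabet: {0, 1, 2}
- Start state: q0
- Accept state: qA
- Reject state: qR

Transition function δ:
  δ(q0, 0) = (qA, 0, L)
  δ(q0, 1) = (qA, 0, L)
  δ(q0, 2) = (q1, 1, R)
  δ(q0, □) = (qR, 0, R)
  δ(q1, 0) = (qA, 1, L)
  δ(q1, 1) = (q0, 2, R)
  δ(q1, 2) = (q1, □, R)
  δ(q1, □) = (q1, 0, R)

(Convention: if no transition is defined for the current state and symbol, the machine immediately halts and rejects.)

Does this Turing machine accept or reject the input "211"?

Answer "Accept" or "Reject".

Execution trace:
Initial: [q0]211
Step 1: δ(q0, 2) = (q1, 1, R) → 1[q1]11
Step 2: δ(q1, 1) = (q0, 2, R) → 12[q0]1
Step 3: δ(q0, 1) = (qA, 0, L) → 1[qA]20

The machine reaches the accept state qA and halts.

Answer: Accept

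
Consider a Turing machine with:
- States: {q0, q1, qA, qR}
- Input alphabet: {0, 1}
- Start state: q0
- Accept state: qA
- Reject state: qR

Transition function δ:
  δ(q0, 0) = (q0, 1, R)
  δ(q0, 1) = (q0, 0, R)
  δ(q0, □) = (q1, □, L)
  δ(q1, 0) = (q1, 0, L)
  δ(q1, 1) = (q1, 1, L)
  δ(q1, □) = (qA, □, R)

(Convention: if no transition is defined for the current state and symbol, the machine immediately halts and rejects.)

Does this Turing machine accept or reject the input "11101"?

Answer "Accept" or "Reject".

Execution trace:
Initial: [q0]11101
Step 1: δ(q0, 1) = (q0, 0, R) → 0[q0]1101
Step 2: δ(q0, 1) = (q0, 0, R) → 00[q0]101
Step 3: δ(q0, 1) = (q0, 0, R) → 000[q0]01
Step 4: δ(q0, 0) = (q0, 1, R) → 0001[q0]1
Step 5: δ(q0, 1) = (q0, 0, R) → 00010[q0]□
Step 6: δ(q0, □) = (q1, □, L) → 0001[q1]0□
Step 7: δ(q1, 0) = (q1, 0, L) → 000[q1]10□
Step 8: δ(q1, 1) = (q1, 1, L) → 00[q1]010□
Step 9: δ(q1, 0) = (q1, 0, L) → 0[q1]0010□
Step 10: δ(q1, 0) = (q1, 0, L) → [q1]00010□
Step 11: δ(q1, 0) = (q1, 0, L) → [q1]□00010□
Step 12: δ(q1, □) = (qA, □, R) → □[qA]00010□

The machine reaches the accept state qA and halts.

Answer: Accept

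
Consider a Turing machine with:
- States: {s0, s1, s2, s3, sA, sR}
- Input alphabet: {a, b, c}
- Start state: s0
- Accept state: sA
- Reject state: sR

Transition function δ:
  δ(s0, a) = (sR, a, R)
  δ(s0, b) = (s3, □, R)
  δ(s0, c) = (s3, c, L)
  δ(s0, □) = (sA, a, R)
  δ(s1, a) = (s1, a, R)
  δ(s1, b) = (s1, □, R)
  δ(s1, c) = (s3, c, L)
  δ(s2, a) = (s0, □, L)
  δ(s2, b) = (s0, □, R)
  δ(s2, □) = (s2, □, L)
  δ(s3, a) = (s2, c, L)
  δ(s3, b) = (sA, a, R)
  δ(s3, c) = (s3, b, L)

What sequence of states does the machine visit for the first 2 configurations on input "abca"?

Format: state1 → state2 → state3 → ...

Execution trace:
Initial: [s0]abca
Step 1: δ(s0, a) = (sR, a, R) → a[sR]bca

The machine reaches the reject state sR and halts.

State sequence: s0 → sR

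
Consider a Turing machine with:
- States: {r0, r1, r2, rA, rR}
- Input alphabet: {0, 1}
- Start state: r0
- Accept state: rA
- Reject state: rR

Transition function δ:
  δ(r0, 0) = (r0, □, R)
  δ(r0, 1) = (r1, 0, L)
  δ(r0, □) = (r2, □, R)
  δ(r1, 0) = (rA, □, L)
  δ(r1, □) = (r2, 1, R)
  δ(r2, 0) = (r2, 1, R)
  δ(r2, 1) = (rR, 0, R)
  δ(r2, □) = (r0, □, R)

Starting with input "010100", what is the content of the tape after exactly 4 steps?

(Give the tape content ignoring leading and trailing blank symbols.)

Execution trace:
Initial: [r0]010100
Step 1: δ(r0, 0) = (r0, □, R) → □[r0]10100
Step 2: δ(r0, 1) = (r1, 0, L) → [r1]□00100
Step 3: δ(r1, □) = (r2, 1, R) → 1[r2]00100
Step 4: δ(r2, 0) = (r2, 1, R) → 11[r2]0100

After 4 steps, the tape (ignoring leading/trailing blanks) is: 110100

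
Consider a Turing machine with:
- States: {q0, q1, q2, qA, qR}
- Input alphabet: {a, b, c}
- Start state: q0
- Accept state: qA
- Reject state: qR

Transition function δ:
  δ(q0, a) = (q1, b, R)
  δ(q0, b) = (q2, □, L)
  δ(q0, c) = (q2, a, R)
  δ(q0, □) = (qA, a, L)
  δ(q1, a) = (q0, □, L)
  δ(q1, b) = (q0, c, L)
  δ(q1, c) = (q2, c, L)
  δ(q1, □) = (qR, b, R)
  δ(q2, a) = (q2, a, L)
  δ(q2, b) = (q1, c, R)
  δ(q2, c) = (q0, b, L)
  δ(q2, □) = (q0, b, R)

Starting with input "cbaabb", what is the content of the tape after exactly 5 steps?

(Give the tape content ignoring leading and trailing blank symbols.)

Execution trace:
Initial: [q0]cbaabb
Step 1: δ(q0, c) = (q2, a, R) → a[q2]baabb
Step 2: δ(q2, b) = (q1, c, R) → ac[q1]aabb
Step 3: δ(q1, a) = (q0, □, L) → a[q0]c□abb
Step 4: δ(q0, c) = (q2, a, R) → aa[q2]□abb
Step 5: δ(q2, □) = (q0, b, R) → aab[q0]abb

After 5 steps, the tape (ignoring leading/trailing blanks) is: aababb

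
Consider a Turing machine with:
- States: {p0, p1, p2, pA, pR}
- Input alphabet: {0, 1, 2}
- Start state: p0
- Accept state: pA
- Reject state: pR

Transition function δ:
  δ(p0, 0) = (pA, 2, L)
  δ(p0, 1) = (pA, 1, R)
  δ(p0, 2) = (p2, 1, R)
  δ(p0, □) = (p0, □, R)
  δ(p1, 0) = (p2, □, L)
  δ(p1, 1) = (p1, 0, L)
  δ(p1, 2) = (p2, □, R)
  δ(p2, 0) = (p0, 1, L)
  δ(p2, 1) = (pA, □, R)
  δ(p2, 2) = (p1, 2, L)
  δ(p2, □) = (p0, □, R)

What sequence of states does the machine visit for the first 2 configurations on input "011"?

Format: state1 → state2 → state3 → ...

Execution trace:
Initial: [p0]011
Step 1: δ(p0, 0) = (pA, 2, L) → [pA]□211

The machine reaches the accept state pA and halts.

State sequence: p0 → pA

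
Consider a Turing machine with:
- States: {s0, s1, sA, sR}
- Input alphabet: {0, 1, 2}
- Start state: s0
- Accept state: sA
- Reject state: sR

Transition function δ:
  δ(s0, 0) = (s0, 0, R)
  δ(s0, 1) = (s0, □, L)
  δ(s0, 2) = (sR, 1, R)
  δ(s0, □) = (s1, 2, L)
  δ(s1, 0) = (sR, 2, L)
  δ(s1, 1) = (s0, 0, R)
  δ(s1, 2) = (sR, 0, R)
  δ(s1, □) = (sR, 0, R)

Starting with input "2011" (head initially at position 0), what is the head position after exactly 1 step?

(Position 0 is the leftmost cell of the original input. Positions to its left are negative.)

Execution trace (head position shown):
Step 0: [s0]2011  (head at position 0)
Step 1: move right → 1[sR]011  (head at position 1)

After 1 step, the head is at position 1.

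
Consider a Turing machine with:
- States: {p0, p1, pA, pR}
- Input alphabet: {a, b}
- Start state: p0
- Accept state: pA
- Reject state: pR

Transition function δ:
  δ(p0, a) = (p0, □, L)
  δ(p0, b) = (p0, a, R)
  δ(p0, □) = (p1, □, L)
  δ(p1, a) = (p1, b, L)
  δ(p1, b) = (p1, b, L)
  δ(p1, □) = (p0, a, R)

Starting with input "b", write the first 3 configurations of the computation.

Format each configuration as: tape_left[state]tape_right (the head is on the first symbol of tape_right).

Transitions applied:
Step 1: δ(p0, b) = (p0, a, R)
Step 2: δ(p0, □) = (p1, □, L)

The first 3 configurations are:
[p0]b ⊢ a[p0]□ ⊢ [p1]a□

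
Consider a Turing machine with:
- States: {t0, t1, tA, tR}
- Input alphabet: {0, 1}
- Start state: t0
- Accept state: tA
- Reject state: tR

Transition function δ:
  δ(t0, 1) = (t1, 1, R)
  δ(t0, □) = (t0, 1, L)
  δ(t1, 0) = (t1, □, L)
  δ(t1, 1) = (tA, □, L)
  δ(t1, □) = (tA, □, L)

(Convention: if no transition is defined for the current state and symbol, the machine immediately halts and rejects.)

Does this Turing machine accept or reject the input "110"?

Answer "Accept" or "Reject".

Execution trace:
Initial: [t0]110
Step 1: δ(t0, 1) = (t1, 1, R) → 1[t1]10
Step 2: δ(t1, 1) = (tA, □, L) → [tA]1□0

The machine reaches the accept state tA and halts.

Answer: Accept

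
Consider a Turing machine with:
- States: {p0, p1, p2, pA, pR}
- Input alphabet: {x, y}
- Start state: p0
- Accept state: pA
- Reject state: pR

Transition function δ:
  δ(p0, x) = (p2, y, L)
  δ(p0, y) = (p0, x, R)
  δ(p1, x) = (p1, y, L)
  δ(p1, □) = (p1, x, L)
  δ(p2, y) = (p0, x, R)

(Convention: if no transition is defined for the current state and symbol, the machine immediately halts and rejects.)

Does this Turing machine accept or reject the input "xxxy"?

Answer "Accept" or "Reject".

Execution trace:
Initial: [p0]xxxy
Step 1: δ(p0, x) = (p2, y, L) → [p2]□yxxy

No transition is defined for δ(p2, □). By convention the machine halts and rejects.

Answer: Reject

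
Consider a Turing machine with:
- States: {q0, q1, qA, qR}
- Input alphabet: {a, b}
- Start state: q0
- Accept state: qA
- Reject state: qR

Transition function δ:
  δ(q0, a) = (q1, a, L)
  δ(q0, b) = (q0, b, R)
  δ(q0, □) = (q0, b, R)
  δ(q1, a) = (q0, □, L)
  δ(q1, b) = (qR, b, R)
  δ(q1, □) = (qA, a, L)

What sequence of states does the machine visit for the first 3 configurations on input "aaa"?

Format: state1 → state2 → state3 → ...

Execution trace:
Initial: [q0]aaa
Step 1: δ(q0, a) = (q1, a, L) → [q1]□aaa
Step 2: δ(q1, □) = (qA, a, L) → [qA]□aaaa

The machine reaches the accept state qA and halts.

State sequence: q0 → q1 → qA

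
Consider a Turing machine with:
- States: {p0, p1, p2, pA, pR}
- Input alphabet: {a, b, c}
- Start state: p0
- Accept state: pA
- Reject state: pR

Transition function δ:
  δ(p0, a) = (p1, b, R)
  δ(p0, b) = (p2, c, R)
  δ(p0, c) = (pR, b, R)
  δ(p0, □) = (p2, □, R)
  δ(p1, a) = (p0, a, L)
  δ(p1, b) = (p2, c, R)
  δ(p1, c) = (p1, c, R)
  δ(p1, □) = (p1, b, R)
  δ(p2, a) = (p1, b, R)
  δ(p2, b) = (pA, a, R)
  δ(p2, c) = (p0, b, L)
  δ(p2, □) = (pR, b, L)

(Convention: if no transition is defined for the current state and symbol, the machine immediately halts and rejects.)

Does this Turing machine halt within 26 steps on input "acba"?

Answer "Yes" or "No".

Execution trace:
Initial: [p0]acba
Step 1: δ(p0, a) = (p1, b, R) → b[p1]cba
Step 2: δ(p1, c) = (p1, c, R) → bc[p1]ba
Step 3: δ(p1, b) = (p2, c, R) → bcc[p2]a
Step 4: δ(p2, a) = (p1, b, R) → bccb[p1]□
Step 5: δ(p1, □) = (p1, b, R) → bccbb[p1]□
Step 6: δ(p1, □) = (p1, b, R) → bccbbb[p1]□
Step 7: δ(p1, □) = (p1, b, R) → bccbbbb[p1]□
Step 8: δ(p1, □) = (p1, b, R) → bccbbbbb[p1]□
Step 9: δ(p1, □) = (p1, b, R) → bccbbbbbb[p1]□
Step 10: δ(p1, □) = (p1, b, R) → bccbbbbbbb[p1]□
Step 11: δ(p1, □) = (p1, b, R) → bccbbbbbbbb[p1]□
Step 12: δ(p1, □) = (p1, b, R) → bccbbbbbbbbb[p1]□
Step 13: δ(p1, □) = (p1, b, R) → bccbbbbbbbbbb[p1]□
Step 14: δ(p1, □) = (p1, b, R) → bccbbbbbbbbbbb[p1]□
Step 15: δ(p1, □) = (p1, b, R) → bccbbbbbbbbbbbb[p1]□
Step 16: δ(p1, □) = (p1, b, R) → bccbbbbbbbbbbbbb[p1]□
Step 17: δ(p1, □) = (p1, b, R) → bccbbbbbbbbbbbbbb[p1]□
Step 18: δ(p1, □) = (p1, b, R) → bccbbbbbbbbbbbbbbb[p1]□
Step 19: δ(p1, □) = (p1, b, R) → bccbbbbbbbbbbbbbbbb[p1]□
Step 20: δ(p1, □) = (p1, b, R) → bccbbbbbbbbbbbbbbbbb[p1]□
Step 21: δ(p1, □) = (p1, b, R) → bccbbbbbbbbbbbbbbbbbb[p1]□
Step 22: δ(p1, □) = (p1, b, R) → bccbbbbbbbbbbbbbbbbbbb[p1]□
Step 23: δ(p1, □) = (p1, b, R) → bccbbbbbbbbbbbbbbbbbbbb[p1]□
Step 24: δ(p1, □) = (p1, b, R) → bccbbbbbbbbbbbbbbbbbbbbb[p1]□
Step 25: δ(p1, □) = (p1, b, R) → bccbbbbbbbbbbbbbbbbbbbbbb[p1]□
Step 26: δ(p1, □) = (p1, b, R) → bccbbbbbbbbbbbbbbbbbbbbbbb[p1]□

The machine has not reached a halting state after 26 steps.
The machine did not halt within the 26-step bound.

Answer: No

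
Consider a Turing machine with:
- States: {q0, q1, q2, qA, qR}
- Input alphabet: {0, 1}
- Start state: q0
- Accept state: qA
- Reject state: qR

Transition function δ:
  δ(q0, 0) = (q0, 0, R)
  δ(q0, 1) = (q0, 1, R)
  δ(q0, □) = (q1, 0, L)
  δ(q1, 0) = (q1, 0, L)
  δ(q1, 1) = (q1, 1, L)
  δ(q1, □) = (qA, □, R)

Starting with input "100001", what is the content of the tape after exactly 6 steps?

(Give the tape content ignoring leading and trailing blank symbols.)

Execution trace:
Initial: [q0]100001
Step 1: δ(q0, 1) = (q0, 1, R) → 1[q0]00001
Step 2: δ(q0, 0) = (q0, 0, R) → 10[q0]0001
Step 3: δ(q0, 0) = (q0, 0, R) → 100[q0]001
Step 4: δ(q0, 0) = (q0, 0, R) → 1000[q0]01
Step 5: δ(q0, 0) = (q0, 0, R) → 10000[q0]1
Step 6: δ(q0, 1) = (q0, 1, R) → 100001[q0]□

After 6 steps, the tape (ignoring leading/trailing blanks) is: 100001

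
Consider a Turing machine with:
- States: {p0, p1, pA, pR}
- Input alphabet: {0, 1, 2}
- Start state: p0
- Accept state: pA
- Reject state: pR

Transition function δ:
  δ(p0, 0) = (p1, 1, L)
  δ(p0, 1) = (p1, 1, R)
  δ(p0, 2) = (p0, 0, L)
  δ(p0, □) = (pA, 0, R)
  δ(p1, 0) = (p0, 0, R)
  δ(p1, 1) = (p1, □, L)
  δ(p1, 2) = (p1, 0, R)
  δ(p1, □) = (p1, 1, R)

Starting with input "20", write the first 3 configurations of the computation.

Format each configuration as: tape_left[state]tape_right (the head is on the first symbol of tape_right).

Transitions applied:
Step 1: δ(p0, 2) = (p0, 0, L)
Step 2: δ(p0, □) = (pA, 0, R)

The first 3 configurations are:
[p0]20 ⊢ [p0]□00 ⊢ 0[pA]00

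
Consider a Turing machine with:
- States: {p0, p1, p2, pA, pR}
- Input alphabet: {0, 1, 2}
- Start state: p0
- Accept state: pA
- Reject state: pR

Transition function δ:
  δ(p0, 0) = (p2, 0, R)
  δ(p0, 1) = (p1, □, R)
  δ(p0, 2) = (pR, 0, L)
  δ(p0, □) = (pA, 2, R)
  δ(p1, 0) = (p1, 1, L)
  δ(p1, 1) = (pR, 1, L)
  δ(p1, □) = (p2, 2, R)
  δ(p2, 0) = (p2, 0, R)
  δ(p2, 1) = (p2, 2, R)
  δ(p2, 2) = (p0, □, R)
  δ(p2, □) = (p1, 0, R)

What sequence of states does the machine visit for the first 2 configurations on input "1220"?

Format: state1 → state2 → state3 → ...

Execution trace:
Initial: [p0]1220
Step 1: δ(p0, 1) = (p1, □, R) → □[p1]220

No transition is defined for δ(p1, 2). By convention the machine halts and rejects.

State sequence: p0 → p1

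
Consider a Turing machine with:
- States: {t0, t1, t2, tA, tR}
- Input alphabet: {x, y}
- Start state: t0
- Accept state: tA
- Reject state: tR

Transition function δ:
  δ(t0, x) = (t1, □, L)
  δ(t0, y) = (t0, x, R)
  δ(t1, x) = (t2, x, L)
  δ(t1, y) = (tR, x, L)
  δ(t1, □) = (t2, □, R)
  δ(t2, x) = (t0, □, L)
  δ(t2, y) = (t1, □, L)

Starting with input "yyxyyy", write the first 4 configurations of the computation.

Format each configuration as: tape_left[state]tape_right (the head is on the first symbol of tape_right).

Transitions applied:
Step 1: δ(t0, y) = (t0, x, R)
Step 2: δ(t0, y) = (t0, x, R)
Step 3: δ(t0, x) = (t1, □, L)

The first 4 configurations are:
[t0]yyxyyy ⊢ x[t0]yxyyy ⊢ xx[t0]xyyy ⊢ x[t1]x□yyy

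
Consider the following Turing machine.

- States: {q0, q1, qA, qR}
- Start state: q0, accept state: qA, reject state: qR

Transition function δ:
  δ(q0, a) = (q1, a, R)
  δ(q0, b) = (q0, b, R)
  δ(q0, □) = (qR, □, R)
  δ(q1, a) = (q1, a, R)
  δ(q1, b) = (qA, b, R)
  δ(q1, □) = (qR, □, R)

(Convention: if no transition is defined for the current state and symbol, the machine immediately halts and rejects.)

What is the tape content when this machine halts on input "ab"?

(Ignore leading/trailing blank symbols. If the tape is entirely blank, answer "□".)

Execution trace:
Initial: [q0]ab
Step 1: δ(q0, a) = (q1, a, R) → a[q1]b
Step 2: δ(q1, b) = (qA, b, R) → ab[qA]□

The machine reaches the accept state qA and halts.

Final tape (ignoring leading/trailing blanks): ab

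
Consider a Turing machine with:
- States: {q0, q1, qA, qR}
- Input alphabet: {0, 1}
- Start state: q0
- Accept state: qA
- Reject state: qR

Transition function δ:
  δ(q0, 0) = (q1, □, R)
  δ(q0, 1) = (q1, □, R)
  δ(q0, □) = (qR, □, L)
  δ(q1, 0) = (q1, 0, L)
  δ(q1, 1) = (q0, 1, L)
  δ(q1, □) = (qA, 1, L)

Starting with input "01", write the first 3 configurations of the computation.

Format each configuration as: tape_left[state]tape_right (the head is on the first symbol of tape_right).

Transitions applied:
Step 1: δ(q0, 0) = (q1, □, R)
Step 2: δ(q1, 1) = (q0, 1, L)

The first 3 configurations are:
[q0]01 ⊢ □[q1]1 ⊢ [q0]□1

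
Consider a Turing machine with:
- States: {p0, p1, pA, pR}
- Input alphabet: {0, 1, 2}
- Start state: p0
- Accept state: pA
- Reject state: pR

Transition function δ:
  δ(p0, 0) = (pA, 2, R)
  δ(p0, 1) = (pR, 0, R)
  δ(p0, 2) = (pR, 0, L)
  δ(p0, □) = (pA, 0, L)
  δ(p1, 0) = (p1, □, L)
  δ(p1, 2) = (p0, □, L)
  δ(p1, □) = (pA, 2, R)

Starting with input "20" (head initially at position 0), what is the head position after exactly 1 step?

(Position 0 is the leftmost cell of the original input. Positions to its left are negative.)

Execution trace (head position shown):
Step 0: [p0]20  (head at position 0)
Step 1: move left → [pR]□00  (head at position -1)

After 1 step, the head is at position -1.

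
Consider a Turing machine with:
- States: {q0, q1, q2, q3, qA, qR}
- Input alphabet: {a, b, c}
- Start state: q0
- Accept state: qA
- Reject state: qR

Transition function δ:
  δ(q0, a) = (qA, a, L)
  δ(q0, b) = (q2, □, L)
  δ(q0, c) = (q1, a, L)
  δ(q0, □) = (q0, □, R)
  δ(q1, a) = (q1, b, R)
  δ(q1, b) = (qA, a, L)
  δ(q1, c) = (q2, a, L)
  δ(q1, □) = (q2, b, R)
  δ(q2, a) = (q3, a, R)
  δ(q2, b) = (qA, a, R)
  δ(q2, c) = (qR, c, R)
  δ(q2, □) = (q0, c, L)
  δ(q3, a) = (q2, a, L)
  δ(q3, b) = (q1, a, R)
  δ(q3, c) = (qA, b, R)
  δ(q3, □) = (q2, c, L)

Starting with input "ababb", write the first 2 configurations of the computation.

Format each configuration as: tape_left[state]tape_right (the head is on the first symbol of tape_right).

Transitions applied:
Step 1: δ(q0, a) = (qA, a, L)

The first 2 configurations are:
[q0]ababb ⊢ [qA]□ababb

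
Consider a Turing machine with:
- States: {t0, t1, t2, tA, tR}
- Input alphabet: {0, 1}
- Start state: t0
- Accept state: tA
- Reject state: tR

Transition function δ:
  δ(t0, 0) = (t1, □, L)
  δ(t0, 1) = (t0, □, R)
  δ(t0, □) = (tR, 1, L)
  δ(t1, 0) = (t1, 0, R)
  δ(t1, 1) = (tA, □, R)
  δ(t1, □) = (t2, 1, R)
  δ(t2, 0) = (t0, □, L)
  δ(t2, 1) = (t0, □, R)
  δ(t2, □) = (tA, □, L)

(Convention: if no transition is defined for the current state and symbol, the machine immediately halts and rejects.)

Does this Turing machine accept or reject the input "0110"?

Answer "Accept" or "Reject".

Execution trace:
Initial: [t0]0110
Step 1: δ(t0, 0) = (t1, □, L) → [t1]□□110
Step 2: δ(t1, □) = (t2, 1, R) → 1[t2]□110
Step 3: δ(t2, □) = (tA, □, L) → [tA]1□110

The machine reaches the accept state tA and halts.

Answer: Accept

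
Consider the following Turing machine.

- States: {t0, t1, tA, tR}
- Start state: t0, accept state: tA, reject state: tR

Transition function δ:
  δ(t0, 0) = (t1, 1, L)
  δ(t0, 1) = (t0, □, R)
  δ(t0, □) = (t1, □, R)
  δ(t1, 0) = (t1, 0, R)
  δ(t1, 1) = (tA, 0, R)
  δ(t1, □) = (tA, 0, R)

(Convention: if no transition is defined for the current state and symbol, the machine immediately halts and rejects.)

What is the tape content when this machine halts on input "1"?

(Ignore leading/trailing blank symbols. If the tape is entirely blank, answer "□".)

Execution trace:
Initial: [t0]1
Step 1: δ(t0, 1) = (t0, □, R) → □[t0]□
Step 2: δ(t0, □) = (t1, □, R) → □□[t1]□
Step 3: δ(t1, □) = (tA, 0, R) → □□0[tA]□

The machine reaches the accept state tA and halts.

Final tape (ignoring leading/trailing blanks): 0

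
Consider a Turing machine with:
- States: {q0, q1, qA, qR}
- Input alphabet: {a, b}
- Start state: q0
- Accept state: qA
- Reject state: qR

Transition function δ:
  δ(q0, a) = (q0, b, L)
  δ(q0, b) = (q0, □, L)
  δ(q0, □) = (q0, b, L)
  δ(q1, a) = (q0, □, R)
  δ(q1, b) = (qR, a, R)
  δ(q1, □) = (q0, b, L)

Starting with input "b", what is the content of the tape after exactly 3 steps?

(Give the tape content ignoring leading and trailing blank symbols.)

Execution trace:
Initial: [q0]b
Step 1: δ(q0, b) = (q0, □, L) → [q0]□□
Step 2: δ(q0, □) = (q0, b, L) → [q0]□b□
Step 3: δ(q0, □) = (q0, b, L) → [q0]□bb□

After 3 steps, the tape (ignoring leading/trailing blanks) is: bb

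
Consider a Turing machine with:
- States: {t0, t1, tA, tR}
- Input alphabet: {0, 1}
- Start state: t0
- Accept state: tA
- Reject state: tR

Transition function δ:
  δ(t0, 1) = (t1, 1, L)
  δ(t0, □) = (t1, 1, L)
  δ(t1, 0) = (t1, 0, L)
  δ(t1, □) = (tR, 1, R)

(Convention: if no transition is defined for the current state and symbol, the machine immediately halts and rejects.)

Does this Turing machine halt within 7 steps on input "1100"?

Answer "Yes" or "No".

Execution trace:
Initial: [t0]1100
Step 1: δ(t0, 1) = (t1, 1, L) → [t1]□1100
Step 2: δ(t1, □) = (tR, 1, R) → 1[tR]1100

The machine reaches the reject state tR and halts.
The machine halted after 2 steps (within the 7-step bound).

Answer: Yes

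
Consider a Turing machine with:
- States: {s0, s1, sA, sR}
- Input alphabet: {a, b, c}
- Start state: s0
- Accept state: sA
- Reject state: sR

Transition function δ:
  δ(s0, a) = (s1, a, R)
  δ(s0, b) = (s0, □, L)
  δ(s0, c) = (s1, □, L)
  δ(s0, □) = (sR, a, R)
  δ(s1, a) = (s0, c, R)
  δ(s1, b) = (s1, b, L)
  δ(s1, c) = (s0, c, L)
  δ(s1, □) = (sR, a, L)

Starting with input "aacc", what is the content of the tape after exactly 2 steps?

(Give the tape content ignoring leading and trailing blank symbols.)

Execution trace:
Initial: [s0]aacc
Step 1: δ(s0, a) = (s1, a, R) → a[s1]acc
Step 2: δ(s1, a) = (s0, c, R) → ac[s0]cc

After 2 steps, the tape (ignoring leading/trailing blanks) is: accc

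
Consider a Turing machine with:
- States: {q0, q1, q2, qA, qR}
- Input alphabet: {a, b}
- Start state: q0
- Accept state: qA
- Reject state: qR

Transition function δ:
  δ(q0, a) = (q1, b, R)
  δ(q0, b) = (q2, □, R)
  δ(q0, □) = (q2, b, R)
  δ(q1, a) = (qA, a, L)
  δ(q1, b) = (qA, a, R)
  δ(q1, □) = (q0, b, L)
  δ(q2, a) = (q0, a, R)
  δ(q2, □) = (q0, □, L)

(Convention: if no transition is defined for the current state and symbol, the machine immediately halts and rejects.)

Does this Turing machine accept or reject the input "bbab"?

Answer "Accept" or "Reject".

Execution trace:
Initial: [q0]bbab
Step 1: δ(q0, b) = (q2, □, R) → □[q2]bab

No transition is defined for δ(q2, b). By convention the machine halts and rejects.

Answer: Reject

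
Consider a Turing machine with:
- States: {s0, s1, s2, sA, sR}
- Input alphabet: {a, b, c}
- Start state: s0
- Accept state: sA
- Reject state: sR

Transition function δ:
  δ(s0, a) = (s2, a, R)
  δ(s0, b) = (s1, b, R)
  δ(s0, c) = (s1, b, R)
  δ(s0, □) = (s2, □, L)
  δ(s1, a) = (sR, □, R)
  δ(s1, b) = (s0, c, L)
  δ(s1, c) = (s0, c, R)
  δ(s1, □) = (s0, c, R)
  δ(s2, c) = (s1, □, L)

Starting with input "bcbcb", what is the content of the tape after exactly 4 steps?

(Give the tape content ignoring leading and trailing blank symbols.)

Execution trace:
Initial: [s0]bcbcb
Step 1: δ(s0, b) = (s1, b, R) → b[s1]cbcb
Step 2: δ(s1, c) = (s0, c, R) → bc[s0]bcb
Step 3: δ(s0, b) = (s1, b, R) → bcb[s1]cb
Step 4: δ(s1, c) = (s0, c, R) → bcbc[s0]b

After 4 steps, the tape (ignoring leading/trailing blanks) is: bcbcb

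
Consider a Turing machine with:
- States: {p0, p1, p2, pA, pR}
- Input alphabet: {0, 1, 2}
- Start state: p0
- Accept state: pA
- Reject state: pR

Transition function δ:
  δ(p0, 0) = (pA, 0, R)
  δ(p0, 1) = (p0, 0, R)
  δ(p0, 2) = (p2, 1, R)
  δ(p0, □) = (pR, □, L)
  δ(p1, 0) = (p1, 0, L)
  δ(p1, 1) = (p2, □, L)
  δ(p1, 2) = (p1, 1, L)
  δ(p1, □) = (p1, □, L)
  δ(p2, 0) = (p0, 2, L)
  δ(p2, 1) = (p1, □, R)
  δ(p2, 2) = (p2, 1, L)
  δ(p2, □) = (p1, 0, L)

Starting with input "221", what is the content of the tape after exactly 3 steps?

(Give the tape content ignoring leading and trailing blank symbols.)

Execution trace:
Initial: [p0]221
Step 1: δ(p0, 2) = (p2, 1, R) → 1[p2]21
Step 2: δ(p2, 2) = (p2, 1, L) → [p2]111
Step 3: δ(p2, 1) = (p1, □, R) → □[p1]11

After 3 steps, the tape (ignoring leading/trailing blanks) is: 11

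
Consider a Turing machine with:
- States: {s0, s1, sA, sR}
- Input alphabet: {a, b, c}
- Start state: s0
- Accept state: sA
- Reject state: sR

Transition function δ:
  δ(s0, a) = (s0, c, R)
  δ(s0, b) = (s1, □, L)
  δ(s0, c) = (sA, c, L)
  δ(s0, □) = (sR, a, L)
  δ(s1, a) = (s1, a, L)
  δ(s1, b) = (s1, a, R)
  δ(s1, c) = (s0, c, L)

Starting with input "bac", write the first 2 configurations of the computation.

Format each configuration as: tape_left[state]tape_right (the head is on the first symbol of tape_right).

Transitions applied:
Step 1: δ(s0, b) = (s1, □, L)

The first 2 configurations are:
[s0]bac ⊢ [s1]□□ac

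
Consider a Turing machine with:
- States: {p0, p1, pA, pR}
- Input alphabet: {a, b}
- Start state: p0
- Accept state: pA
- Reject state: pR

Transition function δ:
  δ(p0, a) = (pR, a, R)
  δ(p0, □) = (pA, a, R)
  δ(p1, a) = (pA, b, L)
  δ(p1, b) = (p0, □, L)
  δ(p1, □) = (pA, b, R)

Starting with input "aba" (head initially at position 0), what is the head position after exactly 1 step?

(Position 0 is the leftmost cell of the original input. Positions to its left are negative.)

Execution trace (head position shown):
Step 0: [p0]aba  (head at position 0)
Step 1: move right → a[pR]ba  (head at position 1)

After 1 step, the head is at position 1.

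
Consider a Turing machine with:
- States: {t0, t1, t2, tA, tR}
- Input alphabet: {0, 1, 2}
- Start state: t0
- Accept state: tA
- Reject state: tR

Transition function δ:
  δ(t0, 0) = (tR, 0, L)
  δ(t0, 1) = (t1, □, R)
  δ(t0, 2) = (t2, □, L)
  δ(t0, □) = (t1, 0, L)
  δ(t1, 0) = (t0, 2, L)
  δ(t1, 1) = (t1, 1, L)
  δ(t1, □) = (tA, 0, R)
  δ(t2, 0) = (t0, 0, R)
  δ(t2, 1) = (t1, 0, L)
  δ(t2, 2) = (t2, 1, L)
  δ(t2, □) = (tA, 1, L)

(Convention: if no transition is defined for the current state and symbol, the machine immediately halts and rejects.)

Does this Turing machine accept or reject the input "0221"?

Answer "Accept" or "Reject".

Execution trace:
Initial: [t0]0221
Step 1: δ(t0, 0) = (tR, 0, L) → [tR]□0221

The machine reaches the reject state tR and halts.

Answer: Reject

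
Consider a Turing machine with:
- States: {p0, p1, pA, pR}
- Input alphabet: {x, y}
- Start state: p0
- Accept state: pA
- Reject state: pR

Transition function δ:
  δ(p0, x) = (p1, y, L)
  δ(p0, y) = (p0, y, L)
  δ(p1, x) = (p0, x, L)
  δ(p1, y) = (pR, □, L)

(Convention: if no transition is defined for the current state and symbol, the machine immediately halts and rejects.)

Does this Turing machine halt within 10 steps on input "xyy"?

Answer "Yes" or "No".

Execution trace:
Initial: [p0]xyy
Step 1: δ(p0, x) = (p1, y, L) → [p1]□yyy

No transition is defined for δ(p1, □). By convention the machine halts and rejects.
The machine halted after 1 step (within the 10-step bound).

Answer: Yes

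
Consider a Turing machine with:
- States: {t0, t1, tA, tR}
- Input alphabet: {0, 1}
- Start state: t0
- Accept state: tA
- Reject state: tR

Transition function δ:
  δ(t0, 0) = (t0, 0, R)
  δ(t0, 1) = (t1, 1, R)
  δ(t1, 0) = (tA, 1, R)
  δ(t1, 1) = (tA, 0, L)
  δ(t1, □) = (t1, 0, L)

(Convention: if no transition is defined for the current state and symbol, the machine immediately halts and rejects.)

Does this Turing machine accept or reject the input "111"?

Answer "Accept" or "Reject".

Execution trace:
Initial: [t0]111
Step 1: δ(t0, 1) = (t1, 1, R) → 1[t1]11
Step 2: δ(t1, 1) = (tA, 0, L) → [tA]101

The machine reaches the accept state tA and halts.

Answer: Accept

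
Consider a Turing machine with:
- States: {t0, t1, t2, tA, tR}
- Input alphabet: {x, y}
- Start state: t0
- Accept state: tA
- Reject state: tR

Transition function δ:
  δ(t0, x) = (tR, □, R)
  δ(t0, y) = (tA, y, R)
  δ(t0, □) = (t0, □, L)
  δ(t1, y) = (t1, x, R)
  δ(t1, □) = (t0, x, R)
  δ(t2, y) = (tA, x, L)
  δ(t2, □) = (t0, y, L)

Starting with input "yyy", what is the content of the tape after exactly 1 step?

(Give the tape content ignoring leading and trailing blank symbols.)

Execution trace:
Initial: [t0]yyy
Step 1: δ(t0, y) = (tA, y, R) → y[tA]yy

The machine reaches the accept state tA and halts.

After 1 step, the tape (ignoring leading/trailing blanks) is: yyy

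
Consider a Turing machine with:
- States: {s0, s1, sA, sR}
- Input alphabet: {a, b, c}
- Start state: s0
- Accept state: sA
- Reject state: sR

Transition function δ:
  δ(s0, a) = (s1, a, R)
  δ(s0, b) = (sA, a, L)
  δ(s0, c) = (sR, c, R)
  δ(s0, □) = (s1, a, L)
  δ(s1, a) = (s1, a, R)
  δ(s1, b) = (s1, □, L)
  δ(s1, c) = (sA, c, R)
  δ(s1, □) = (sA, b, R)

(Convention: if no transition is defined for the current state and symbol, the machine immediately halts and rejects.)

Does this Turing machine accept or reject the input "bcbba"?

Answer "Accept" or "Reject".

Execution trace:
Initial: [s0]bcbba
Step 1: δ(s0, b) = (sA, a, L) → [sA]□acbba

The machine reaches the accept state sA and halts.

Answer: Accept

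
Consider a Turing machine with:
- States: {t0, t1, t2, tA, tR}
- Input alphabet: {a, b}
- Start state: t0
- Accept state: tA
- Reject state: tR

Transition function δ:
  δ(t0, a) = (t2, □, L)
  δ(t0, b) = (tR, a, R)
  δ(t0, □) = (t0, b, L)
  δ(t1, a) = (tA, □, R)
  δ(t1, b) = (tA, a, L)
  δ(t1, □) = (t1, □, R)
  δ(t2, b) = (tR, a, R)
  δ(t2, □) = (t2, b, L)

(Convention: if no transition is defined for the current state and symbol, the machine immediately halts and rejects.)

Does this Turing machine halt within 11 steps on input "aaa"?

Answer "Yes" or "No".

Execution trace:
Initial: [t0]aaa
Step 1: δ(t0, a) = (t2, □, L) → [t2]□□aa
Step 2: δ(t2, □) = (t2, b, L) → [t2]□b□aa
Step 3: δ(t2, □) = (t2, b, L) → [t2]□bb□aa
Step 4: δ(t2, □) = (t2, b, L) → [t2]□bbb□aa
Step 5: δ(t2, □) = (t2, b, L) → [t2]□bbbb□aa
Step 6: δ(t2, □) = (t2, b, L) → [t2]□bbbbb□aa
Step 7: δ(t2, □) = (t2, b, L) → [t2]□bbbbbb□aa
Step 8: δ(t2, □) = (t2, b, L) → [t2]□bbbbbbb□aa
Step 9: δ(t2, □) = (t2, b, L) → [t2]□bbbbbbbb□aa
Step 10: δ(t2, □) = (t2, b, L) → [t2]□bbbbbbbbb□aa
Step 11: δ(t2, □) = (t2, b, L) → [t2]□bbbbbbbbbb□aa

The machine has not reached a halting state after 11 steps.
The machine did not halt within the 11-step bound.

Answer: No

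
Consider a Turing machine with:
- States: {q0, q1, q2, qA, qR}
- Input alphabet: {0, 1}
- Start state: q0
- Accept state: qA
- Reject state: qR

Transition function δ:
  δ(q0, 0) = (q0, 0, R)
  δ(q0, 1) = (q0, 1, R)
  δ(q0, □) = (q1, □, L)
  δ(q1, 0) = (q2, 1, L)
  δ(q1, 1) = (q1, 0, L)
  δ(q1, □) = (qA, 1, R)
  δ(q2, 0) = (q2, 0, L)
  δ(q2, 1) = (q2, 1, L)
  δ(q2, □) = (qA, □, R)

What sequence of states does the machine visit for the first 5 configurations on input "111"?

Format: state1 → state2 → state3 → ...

Execution trace:
Initial: [q0]111
Step 1: δ(q0, 1) = (q0, 1, R) → 1[q0]11
Step 2: δ(q0, 1) = (q0, 1, R) → 11[q0]1
Step 3: δ(q0, 1) = (q0, 1, R) → 111[q0]□
Step 4: δ(q0, □) = (q1, □, L) → 11[q1]1□

State sequence: q0 → q0 → q0 → q0 → q1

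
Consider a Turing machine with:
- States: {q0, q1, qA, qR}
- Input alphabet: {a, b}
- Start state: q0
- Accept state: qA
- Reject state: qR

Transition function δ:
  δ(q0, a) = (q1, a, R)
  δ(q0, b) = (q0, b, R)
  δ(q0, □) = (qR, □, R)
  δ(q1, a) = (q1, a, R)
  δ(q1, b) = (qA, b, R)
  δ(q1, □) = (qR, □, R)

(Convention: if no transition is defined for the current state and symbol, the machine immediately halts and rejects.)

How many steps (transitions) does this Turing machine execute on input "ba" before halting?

Execution trace:
Initial: [q0]ba
Step 1: δ(q0, b) = (q0, b, R) → b[q0]a
Step 2: δ(q0, a) = (q1, a, R) → ba[q1]□
Step 3: δ(q1, □) = (qR, □, R) → ba□[qR]□

The machine reaches the reject state qR and halts.

The machine executed 3 steps before halting.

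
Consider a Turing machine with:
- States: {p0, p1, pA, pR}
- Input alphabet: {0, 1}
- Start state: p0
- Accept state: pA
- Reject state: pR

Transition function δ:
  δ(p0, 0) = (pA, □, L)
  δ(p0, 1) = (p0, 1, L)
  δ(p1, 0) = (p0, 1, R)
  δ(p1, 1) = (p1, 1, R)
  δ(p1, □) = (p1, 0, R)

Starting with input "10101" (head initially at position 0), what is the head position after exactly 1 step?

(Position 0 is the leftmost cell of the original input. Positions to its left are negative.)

Execution trace (head position shown):
Step 0: [p0]10101  (head at position 0)
Step 1: move left → [p0]□10101  (head at position -1)

After 1 step, the head is at position -1.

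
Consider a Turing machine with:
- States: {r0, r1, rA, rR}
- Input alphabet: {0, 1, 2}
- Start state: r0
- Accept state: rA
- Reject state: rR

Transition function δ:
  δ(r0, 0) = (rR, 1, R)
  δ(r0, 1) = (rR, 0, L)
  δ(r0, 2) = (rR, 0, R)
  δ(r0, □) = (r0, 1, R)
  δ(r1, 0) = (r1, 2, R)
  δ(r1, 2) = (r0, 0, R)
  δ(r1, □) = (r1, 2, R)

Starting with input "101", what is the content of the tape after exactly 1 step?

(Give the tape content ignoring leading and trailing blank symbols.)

Execution trace:
Initial: [r0]101
Step 1: δ(r0, 1) = (rR, 0, L) → [rR]□001

The machine reaches the reject state rR and halts.

After 1 step, the tape (ignoring leading/trailing blanks) is: 001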